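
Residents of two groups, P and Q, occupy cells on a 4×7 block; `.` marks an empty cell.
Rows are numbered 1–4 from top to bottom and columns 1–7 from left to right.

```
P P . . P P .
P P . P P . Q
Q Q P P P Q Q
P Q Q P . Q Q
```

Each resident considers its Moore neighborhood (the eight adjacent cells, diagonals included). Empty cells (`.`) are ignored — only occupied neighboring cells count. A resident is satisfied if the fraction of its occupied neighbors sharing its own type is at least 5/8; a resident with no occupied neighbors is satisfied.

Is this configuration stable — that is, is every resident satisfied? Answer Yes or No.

No

Row 1: (1,1)P 3/3 satisfied · (1,2)P 3/3 satisfied · (1,5)P 3/3 satisfied · (1,6)P 2/3 satisfied
Row 2: (2,1)P 3/5 not · (2,2)P 4/6 satisfied · (2,4)P 5/5 satisfied · (2,5)P 5/6 satisfied · (2,7)Q 2/3 satisfied
Row 3: (3,1)Q 2/5 not · (3,2)Q 3/7 not · (3,3)P 4/7 not · (3,4)P 5/6 satisfied · (3,5)P 4/6 satisfied · (3,6)Q 4/6 satisfied · (3,7)Q 4/4 satisfied
Row 4: (4,1)P 0/3 not · (4,2)Q 3/5 not · (4,3)Q 2/5 not · (4,4)P 3/4 satisfied · (4,6)Q 3/4 satisfied · (4,7)Q 3/3 satisfied
For instance (2,1) has only 3/5 same-type neighbors, below 5/8.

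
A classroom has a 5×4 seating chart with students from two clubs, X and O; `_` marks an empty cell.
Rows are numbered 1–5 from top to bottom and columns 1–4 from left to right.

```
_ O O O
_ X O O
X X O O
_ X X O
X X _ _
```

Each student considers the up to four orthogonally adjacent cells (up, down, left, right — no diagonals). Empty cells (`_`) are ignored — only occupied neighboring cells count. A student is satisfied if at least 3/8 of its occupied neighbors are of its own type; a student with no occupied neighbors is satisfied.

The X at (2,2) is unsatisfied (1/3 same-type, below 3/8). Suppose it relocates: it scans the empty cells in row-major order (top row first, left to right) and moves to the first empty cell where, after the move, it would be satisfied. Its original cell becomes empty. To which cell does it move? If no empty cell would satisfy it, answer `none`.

Vacating (2,2). Empty cells in order:
  (1,1): 0/1 same-type → still unsatisfied.
  (2,1): 1/1 same-type → satisfied — stop here.

(2,1)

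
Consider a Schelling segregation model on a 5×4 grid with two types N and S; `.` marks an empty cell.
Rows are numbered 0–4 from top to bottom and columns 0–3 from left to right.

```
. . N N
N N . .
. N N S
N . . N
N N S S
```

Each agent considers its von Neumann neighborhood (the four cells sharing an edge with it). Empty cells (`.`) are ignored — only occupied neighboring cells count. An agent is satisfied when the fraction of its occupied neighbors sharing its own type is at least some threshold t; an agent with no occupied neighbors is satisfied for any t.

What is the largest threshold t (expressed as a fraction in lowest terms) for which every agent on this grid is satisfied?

Row 0: (0,2)N 1/1 · (0,3)N 1/1
Row 1: (1,0)N 1/1 · (1,1)N 2/2
Row 2: (2,1)N 2/2 · (2,2)N 1/2 · (2,3)S 0/2
Row 3: (3,0)N 1/1 · (3,3)N 0/2
Row 4: (4,0)N 2/2 · (4,1)N 1/2 · (4,2)S 1/2 · (4,3)S 1/2
The smallest same-type fraction is 0/2 at (2,3), which reduces to 0/1. Any threshold above that leaves this agent unsatisfied.

0/1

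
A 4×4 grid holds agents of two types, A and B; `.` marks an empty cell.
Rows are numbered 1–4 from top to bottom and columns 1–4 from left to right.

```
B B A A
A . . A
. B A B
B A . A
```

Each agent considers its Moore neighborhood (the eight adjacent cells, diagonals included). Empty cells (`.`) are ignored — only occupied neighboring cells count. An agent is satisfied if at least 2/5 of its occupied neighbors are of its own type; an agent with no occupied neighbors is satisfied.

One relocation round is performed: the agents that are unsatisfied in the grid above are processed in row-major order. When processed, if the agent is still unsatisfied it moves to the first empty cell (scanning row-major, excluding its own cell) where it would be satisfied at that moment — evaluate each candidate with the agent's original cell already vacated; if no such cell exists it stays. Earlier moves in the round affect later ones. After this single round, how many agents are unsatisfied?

Initially unsatisfied (in order): (1,2), (2,1), (3,2), (3,4), (4,2).
  (1,2) → (2,2).
  (2,1) → (2,3).
  (3,2): now satisfied by earlier moves; stays.
  (3,4) → (1,2).
  (4,2) → (3,4).
Resulting grid:
B B A A
. B A A
. B A A
B . . A
All satisfied now.

0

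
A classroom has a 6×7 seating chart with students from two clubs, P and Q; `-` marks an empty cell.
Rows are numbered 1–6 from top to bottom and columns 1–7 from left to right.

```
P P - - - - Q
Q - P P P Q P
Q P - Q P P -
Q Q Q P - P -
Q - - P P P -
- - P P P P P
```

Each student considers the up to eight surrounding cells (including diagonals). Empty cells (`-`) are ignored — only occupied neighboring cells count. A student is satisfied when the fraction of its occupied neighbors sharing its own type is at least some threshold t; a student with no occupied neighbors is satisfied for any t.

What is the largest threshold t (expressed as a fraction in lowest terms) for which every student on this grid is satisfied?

1/6

Row 1: (1,1)P 1/2 · (1,2)P 2/3 · (1,7)Q 1/2
Row 2: (2,1)Q 1/4 · (2,3)P 3/4 · (2,4)P 3/4 · (2,5)P 3/5 · (2,6)Q 1/5 · (2,7)P 1/3
Row 3: (3,1)Q 3/4 · (3,2)P 1/6 · (3,4)Q 1/6 · (3,5)P 5/7 · (3,6)P 4/5
Row 4: (4,1)Q 3/4 · (4,2)Q 4/5 · (4,3)Q 2/5 · (4,4)P 3/5 · (4,6)P 4/4
Row 5: (5,1)Q 2/2 · (5,4)P 5/6 · (5,5)P 7/7 · (5,6)P 5/5
Row 6: (6,3)P 2/2 · (6,4)P 4/4 · (6,5)P 5/5 · (6,6)P 4/4 · (6,7)P 2/2
The smallest same-type fraction is 1/6 at (3,2), which reduces to 1/6. Any threshold above that leaves this student unsatisfied.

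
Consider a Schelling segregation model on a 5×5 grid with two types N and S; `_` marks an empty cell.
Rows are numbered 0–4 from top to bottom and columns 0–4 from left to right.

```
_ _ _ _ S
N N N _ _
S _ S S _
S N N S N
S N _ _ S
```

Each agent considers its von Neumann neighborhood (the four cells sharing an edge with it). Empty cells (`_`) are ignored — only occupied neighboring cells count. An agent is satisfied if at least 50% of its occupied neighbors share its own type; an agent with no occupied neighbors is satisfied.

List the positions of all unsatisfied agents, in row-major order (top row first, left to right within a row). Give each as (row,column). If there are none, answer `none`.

(0,4)S 0/0 ✓
(1,0)N 1/2 ✓
(1,1)N 2/2 ✓
(1,2)N 1/2 ✓
(2,0)S 1/2 ✓
(2,2)S 1/3 ✗
(2,3)S 2/2 ✓
(3,0)S 2/3 ✓
(3,1)N 2/3 ✓
(3,2)N 1/3 ✗
(3,3)S 1/3 ✗
(3,4)N 0/2 ✗
(4,0)S 1/2 ✓
(4,1)N 1/2 ✓
(4,4)S 0/1 ✗

(2,2), (3,2), (3,3), (3,4), (4,4)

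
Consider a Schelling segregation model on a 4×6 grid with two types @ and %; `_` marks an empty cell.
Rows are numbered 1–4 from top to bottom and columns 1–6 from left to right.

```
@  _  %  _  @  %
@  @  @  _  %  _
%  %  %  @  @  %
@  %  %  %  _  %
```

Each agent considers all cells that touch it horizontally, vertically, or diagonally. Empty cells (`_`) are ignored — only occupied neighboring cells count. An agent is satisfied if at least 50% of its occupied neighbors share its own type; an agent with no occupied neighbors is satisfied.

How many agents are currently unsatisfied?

Row 1: (1,1)@ 2/2 ok · (1,3)% 0/2 unhappy · (1,5)@ 0/2 unhappy · (1,6)% 1/2 ok
Row 2: (2,1)@ 2/4 ok · (2,2)@ 3/7 unhappy · (2,3)@ 2/5 unhappy · (2,5)% 2/5 unhappy
Row 3: (3,1)% 2/5 unhappy · (3,2)% 4/8 ok · (3,3)% 4/7 ok · (3,4)@ 2/6 unhappy · (3,5)@ 1/5 unhappy · (3,6)% 2/3 ok
Row 4: (4,1)@ 0/3 unhappy · (4,2)% 4/5 ok · (4,3)% 4/5 ok · (4,4)% 2/4 ok · (4,6)% 1/2 ok
Unsatisfied: (1,3), (1,5), (2,2), (2,3), (2,5), (3,1), (3,4), (3,5), (4,1) — 9 in total.

9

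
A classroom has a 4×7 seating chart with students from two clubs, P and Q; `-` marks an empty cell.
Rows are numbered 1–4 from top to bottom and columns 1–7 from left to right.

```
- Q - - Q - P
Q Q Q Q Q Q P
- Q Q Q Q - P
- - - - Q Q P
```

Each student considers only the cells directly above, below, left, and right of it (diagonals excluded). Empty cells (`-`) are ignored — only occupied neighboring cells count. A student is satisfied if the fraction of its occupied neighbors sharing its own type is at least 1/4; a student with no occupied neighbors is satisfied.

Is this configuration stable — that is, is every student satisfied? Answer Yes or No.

Yes

Row 1: (1,2)Q 1/1 satisfied · (1,5)Q 1/1 satisfied · (1,7)P 1/1 satisfied
Row 2: (2,1)Q 1/1 satisfied · (2,2)Q 4/4 satisfied · (2,3)Q 3/3 satisfied · (2,4)Q 3/3 satisfied · (2,5)Q 4/4 satisfied · (2,6)Q 1/2 satisfied · (2,7)P 2/3 satisfied
Row 3: (3,2)Q 2/2 satisfied · (3,3)Q 3/3 satisfied · (3,4)Q 3/3 satisfied · (3,5)Q 3/3 satisfied · (3,7)P 2/2 satisfied
Row 4: (4,5)Q 2/2 satisfied · (4,6)Q 1/2 satisfied · (4,7)P 1/2 satisfied
All meet the threshold, so the configuration is stable.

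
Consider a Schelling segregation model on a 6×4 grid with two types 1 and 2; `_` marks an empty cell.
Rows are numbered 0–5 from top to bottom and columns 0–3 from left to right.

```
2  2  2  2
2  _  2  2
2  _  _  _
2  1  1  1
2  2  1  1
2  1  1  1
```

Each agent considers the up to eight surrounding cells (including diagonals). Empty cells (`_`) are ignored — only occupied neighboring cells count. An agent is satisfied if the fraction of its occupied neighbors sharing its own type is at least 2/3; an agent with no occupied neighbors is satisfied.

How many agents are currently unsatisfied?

Row 0: (0,0)2 2/2 satisfied · (0,1)2 4/4 satisfied · (0,2)2 4/4 satisfied · (0,3)2 3/3 satisfied
Row 1: (1,0)2 3/3 satisfied · (1,2)2 4/4 satisfied · (1,3)2 3/3 satisfied
Row 2: (2,0)2 2/3 satisfied
Row 3: (3,0)2 3/4 satisfied · (3,1)1 2/6 not · (3,2)1 4/5 satisfied · (3,3)1 3/3 satisfied
Row 4: (4,0)2 3/5 not · (4,1)2 3/8 not · (4,2)1 7/8 satisfied · (4,3)1 5/5 satisfied
Row 5: (5,0)2 2/3 satisfied · (5,1)1 2/5 not · (5,2)1 4/5 satisfied · (5,3)1 3/3 satisfied
Unsatisfied: (3,1), (4,0), (4,1), (5,1) — 4 in total.

4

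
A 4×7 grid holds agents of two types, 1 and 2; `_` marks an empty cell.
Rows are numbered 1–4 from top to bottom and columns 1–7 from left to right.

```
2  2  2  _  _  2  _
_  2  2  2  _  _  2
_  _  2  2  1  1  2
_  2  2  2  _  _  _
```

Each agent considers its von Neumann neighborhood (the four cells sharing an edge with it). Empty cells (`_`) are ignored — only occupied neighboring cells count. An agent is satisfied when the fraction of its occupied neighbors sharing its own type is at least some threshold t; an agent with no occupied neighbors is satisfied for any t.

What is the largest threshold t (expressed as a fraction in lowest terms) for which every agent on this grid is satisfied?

Row 1: (1,1)2 1/1 · (1,2)2 3/3 · (1,3)2 2/2 · (1,6)2 — no occupied neighbors
Row 2: (2,2)2 2/2 · (2,3)2 4/4 · (2,4)2 2/2 · (2,7)2 1/1
Row 3: (3,3)2 3/3 · (3,4)2 3/4 · (3,5)1 1/2 · (3,6)1 1/2 · (3,7)2 1/2
Row 4: (4,2)2 1/1 · (4,3)2 3/3 · (4,4)2 2/2
The smallest same-type fraction is 1/2 at (3,5), which reduces to 1/2. Any threshold above that leaves this agent unsatisfied.

1/2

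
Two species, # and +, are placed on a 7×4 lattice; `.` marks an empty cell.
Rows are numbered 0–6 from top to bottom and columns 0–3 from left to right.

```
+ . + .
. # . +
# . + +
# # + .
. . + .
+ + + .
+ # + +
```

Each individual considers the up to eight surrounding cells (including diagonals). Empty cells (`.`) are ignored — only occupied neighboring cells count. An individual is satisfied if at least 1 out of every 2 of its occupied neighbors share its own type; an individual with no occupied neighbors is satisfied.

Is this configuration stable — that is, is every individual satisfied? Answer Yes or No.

No

Row 0: (0,0)+ 0/1 ✗ · (0,2)+ 1/2 ✓
Row 1: (1,1)# 1/4 ✗ · (1,3)+ 3/3 ✓
Row 2: (2,0)# 3/3 ✓ · (2,2)+ 3/5 ✓ · (2,3)+ 3/3 ✓
Row 3: (3,0)# 2/2 ✓ · (3,1)# 2/5 ✗ · (3,2)+ 3/4 ✓
Row 4: (4,2)+ 3/4 ✓
Row 5: (5,0)+ 2/3 ✓ · (5,1)+ 5/6 ✓ · (5,2)+ 4/5 ✓
Row 6: (6,0)+ 2/3 ✓ · (6,1)# 0/5 ✗ · (6,2)+ 3/4 ✓ · (6,3)+ 2/2 ✓
For instance (0,0) has only 0/1 same-type neighbors, below 1/2.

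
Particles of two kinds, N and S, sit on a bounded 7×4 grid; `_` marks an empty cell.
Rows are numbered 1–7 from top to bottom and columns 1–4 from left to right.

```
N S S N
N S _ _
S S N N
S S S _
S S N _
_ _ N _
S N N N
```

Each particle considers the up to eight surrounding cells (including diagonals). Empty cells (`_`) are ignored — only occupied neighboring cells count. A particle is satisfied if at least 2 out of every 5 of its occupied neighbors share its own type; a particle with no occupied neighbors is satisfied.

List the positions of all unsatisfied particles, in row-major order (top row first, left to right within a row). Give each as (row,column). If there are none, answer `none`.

(1,1)N 1/3 unhappy
(1,2)S 2/4 ok
(1,3)S 2/3 ok
(1,4)N 0/1 unhappy
(2,1)N 1/5 unhappy
(2,2)S 4/7 ok
(3,1)S 4/5 ok
(3,2)S 5/7 ok
(3,3)N 1/5 unhappy
(3,4)N 1/2 ok
(4,1)S 5/5 ok
(4,2)S 6/8 ok
(4,3)S 3/6 ok
(5,1)S 3/3 ok
(5,2)S 4/6 ok
(5,3)N 1/4 unhappy
(6,3)N 4/5 ok
(7,1)S 0/1 unhappy
(7,2)N 2/3 ok
(7,3)N 3/3 ok
(7,4)N 2/2 ok

(1,1), (1,4), (2,1), (3,3), (5,3), (7,1)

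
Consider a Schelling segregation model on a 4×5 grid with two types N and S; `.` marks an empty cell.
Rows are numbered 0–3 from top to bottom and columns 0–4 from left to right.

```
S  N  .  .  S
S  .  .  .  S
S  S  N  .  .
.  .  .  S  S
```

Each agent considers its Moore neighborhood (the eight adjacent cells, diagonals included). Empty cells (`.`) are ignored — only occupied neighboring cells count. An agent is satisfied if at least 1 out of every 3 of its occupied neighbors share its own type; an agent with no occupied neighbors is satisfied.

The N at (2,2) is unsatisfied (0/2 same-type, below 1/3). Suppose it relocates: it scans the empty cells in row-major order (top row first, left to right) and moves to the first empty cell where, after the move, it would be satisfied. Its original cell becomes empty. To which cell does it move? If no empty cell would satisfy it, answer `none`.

Vacating (2,2). Empty cells in order:
  (0,2): 1/1 same-type → satisfied — stop here.

(0,2)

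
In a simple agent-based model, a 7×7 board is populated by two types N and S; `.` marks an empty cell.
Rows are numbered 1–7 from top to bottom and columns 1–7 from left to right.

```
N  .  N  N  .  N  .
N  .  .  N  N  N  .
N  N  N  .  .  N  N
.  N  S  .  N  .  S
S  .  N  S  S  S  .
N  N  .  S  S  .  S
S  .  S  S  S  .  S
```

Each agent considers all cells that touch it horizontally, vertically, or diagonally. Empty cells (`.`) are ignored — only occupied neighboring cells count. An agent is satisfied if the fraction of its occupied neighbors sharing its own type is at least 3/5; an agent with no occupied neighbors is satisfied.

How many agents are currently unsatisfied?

(1,1)N 1/1 ok
(1,3)N 2/2 ok
(1,4)N 3/3 ok
(1,6)N 2/2 ok
(2,1)N 3/3 ok
(2,4)N 4/4 ok
(2,5)N 5/5 ok
(2,6)N 4/4 ok
(3,1)N 3/3 ok
(3,2)N 4/5 ok
(3,3)N 3/4 ok
(3,6)N 4/5 ok
(3,7)N 2/3 ok
(4,2)N 4/6 ok
(4,3)S 1/5 unhappy
(4,5)N 1/4 unhappy
(4,7)S 1/3 unhappy
(5,1)S 0/3 unhappy
(5,3)N 2/5 unhappy
(5,4)S 4/6 ok
(5,5)S 4/5 ok
(5,6)S 4/5 ok
(6,1)N 1/3 unhappy
(6,2)N 2/5 unhappy
(6,4)S 6/7 ok
(6,5)S 6/6 ok
(6,7)S 2/2 ok
(7,1)S 0/2 unhappy
(7,3)S 2/3 ok
(7,4)S 4/4 ok
(7,5)S 3/3 ok
(7,7)S 1/1 ok
Unsatisfied: (4,3), (4,5), (4,7), (5,1), (5,3), (6,1), (6,2), (7,1) — 8 in total.

8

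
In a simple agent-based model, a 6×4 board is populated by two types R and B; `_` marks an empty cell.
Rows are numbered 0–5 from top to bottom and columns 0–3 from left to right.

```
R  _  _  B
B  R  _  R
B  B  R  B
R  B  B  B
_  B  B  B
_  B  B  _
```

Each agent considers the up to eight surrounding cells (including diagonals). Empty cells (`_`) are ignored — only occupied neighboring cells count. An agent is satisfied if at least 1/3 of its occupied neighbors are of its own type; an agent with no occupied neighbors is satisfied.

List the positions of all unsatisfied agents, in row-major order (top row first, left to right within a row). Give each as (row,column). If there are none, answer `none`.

(0,3), (2,2), (3,0)

(0,0)R 1/2 satisfied
(0,3)B 0/1 not
(1,0)B 2/4 satisfied
(1,1)R 2/5 satisfied
(1,3)R 1/3 satisfied
(2,0)B 3/5 satisfied
(2,1)B 4/7 satisfied
(2,2)R 2/7 not
(2,3)B 2/4 satisfied
(3,0)R 0/4 not
(3,1)B 5/7 satisfied
(3,2)B 7/8 satisfied
(3,3)B 4/5 satisfied
(4,1)B 5/6 satisfied
(4,2)B 7/7 satisfied
(4,3)B 4/4 satisfied
(5,1)B 3/3 satisfied
(5,2)B 4/4 satisfied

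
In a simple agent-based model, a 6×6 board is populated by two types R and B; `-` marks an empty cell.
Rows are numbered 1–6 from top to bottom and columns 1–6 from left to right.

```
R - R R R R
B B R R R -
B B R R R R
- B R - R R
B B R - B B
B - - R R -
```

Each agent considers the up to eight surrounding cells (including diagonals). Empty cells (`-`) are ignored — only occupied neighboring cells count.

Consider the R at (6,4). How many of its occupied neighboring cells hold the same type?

Occupied neighbors of (6,4): (5,3)=R, (5,5)=B, (6,5)=R.
Same type (R): 2 of 3.

2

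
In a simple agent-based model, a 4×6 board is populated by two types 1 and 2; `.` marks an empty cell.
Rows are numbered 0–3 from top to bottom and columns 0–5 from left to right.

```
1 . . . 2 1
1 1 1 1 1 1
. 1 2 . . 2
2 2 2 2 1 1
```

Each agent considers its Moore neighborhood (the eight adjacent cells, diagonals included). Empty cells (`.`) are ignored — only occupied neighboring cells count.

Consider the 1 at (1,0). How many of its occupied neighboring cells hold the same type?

Occupied neighbors of (1,0): (0,0)=1, (1,1)=1, (2,1)=1.
Same type (1): 3 of 3.

3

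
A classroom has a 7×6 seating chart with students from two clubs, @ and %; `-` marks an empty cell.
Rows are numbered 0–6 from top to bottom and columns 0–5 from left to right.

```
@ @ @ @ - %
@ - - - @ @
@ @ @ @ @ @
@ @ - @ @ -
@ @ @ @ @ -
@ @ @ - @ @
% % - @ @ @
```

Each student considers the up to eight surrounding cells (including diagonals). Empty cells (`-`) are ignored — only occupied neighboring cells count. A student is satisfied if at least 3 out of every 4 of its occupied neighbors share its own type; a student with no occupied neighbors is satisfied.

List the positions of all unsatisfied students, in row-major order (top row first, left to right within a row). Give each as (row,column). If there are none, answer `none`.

Row 0: (0,0)@ 2/2 ✓ · (0,1)@ 3/3 ✓ · (0,2)@ 2/2 ✓ · (0,3)@ 2/2 ✓ · (0,5)% 0/2 ✗
Row 1: (1,0)@ 4/4 ✓ · (1,4)@ 5/6 ✓ · (1,5)@ 3/4 ✓
Row 2: (2,0)@ 4/4 ✓ · (2,1)@ 5/5 ✓ · (2,2)@ 4/4 ✓ · (2,3)@ 5/5 ✓ · (2,4)@ 6/6 ✓ · (2,5)@ 4/4 ✓
Row 3: (3,0)@ 5/5 ✓ · (3,1)@ 7/7 ✓ · (3,3)@ 7/7 ✓ · (3,4)@ 6/6 ✓
Row 4: (4,0)@ 5/5 ✓ · (4,1)@ 7/7 ✓ · (4,2)@ 6/6 ✓ · (4,3)@ 6/6 ✓ · (4,4)@ 5/5 ✓
Row 5: (5,0)@ 3/5 ✗ · (5,1)@ 5/7 ✗ · (5,2)@ 5/6 ✓ · (5,4)@ 6/6 ✓ · (5,5)@ 4/4 ✓
Row 6: (6,0)% 1/3 ✗ · (6,1)% 1/4 ✗ · (6,3)@ 3/3 ✓ · (6,4)@ 4/4 ✓ · (6,5)@ 3/3 ✓

(0,5), (5,0), (5,1), (6,0), (6,1)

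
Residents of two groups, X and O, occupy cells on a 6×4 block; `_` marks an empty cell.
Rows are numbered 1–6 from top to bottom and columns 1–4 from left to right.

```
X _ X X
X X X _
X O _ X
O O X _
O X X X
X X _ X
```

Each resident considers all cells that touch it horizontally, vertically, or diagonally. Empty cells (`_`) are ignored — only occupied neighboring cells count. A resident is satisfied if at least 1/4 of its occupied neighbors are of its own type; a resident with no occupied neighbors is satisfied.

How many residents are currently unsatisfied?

Row 1: (1,1)X 2/2 ok · (1,3)X 3/3 ok · (1,4)X 2/2 ok
Row 2: (2,1)X 3/4 ok · (2,2)X 5/6 ok · (2,3)X 4/5 ok
Row 3: (3,1)X 2/5 ok · (3,2)O 2/7 ok · (3,4)X 2/2 ok
Row 4: (4,1)O 3/5 ok · (4,2)O 3/7 ok · (4,3)X 4/6 ok
Row 5: (5,1)O 2/5 ok · (5,2)X 4/7 ok · (5,3)X 5/6 ok · (5,4)X 3/3 ok
Row 6: (6,1)X 2/3 ok · (6,2)X 3/4 ok · (6,4)X 2/2 ok
Every one meets the threshold.

0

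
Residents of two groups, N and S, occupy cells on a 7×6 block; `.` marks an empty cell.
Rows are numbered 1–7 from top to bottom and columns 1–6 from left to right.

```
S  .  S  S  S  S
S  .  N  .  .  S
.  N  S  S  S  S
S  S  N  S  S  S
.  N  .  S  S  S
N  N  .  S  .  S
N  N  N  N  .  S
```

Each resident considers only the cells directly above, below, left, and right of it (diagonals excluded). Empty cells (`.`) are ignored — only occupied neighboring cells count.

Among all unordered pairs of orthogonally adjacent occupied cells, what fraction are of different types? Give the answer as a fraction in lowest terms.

Scan each occupied cell's neighbors to the right and below so each pair is counted once.
From row 1: 1 unlike of 6 pairs (running 1/6).
From row 2: 1 unlike of 2 pairs (running 2/8).
From row 3: 3 unlike of 9 pairs (running 5/17).
From row 4: 3 unlike of 9 pairs (running 8/26).
From row 5: 0 unlike of 5 pairs (running 8/31).
From row 6: 1 unlike of 5 pairs (running 9/36).
From row 7: 0 unlike of 3 pairs (running 9/39).
Total adjacent occupied pairs: 39; unlike-type pairs: 9.
9/39 reduces to 3/13.

3/13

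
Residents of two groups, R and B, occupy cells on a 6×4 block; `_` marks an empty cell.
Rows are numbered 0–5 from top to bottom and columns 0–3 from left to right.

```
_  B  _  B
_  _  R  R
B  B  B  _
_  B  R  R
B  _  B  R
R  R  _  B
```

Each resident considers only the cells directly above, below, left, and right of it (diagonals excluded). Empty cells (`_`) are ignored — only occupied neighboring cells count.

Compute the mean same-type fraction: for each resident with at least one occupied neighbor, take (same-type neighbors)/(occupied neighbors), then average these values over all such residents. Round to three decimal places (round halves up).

Row 0: (0,1)B — no occupied neighbors · (0,3)B 0/1
Row 1: (1,2)R 1/2 · (1,3)R 1/2
Row 2: (2,0)B 1/1 · (2,1)B 3/3 · (2,2)B 1/3
Row 3: (3,1)B 1/2 · (3,2)R 1/4 · (3,3)R 2/2
Row 4: (4,0)B 0/1 · (4,2)B 0/2 · (4,3)R 1/3
Row 5: (5,0)R 1/2 · (5,1)R 1/1 · (5,3)B 0/1
Sum over 15 residents: 0/1 + 1/2 + 1/2 + 1/1 + 3/3 + 1/3 + 1/2 + 1/4 + 2/2 + 0/1 + 0/2 + 1/3 + 1/2 + 1/1 + 0/1 = 83/12; mean = 83/12 ÷ 15 = 83/180 = 0.461111… → 0.461.

0.461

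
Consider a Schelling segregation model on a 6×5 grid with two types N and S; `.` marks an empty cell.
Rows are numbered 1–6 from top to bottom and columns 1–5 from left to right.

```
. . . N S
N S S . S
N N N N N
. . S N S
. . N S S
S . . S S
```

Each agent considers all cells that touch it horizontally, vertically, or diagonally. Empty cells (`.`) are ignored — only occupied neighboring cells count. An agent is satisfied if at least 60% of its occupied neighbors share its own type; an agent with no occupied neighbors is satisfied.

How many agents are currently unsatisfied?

(1,4)N 0/3 not
(1,5)S 1/2 not
(2,1)N 2/3 satisfied
(2,2)S 1/5 not
(2,3)S 1/5 not
(2,5)S 1/4 not
(3,1)N 2/3 satisfied
(3,2)N 3/6 not
(3,3)N 3/6 not
(3,4)N 3/7 not
(3,5)N 2/4 not
(4,3)S 1/6 not
(4,4)N 4/8 not
(4,5)S 2/5 not
(5,3)N 1/4 not
(5,4)S 5/7 satisfied
(5,5)S 4/5 satisfied
(6,1)S 0/0 satisfied
(6,4)S 3/4 satisfied
(6,5)S 3/3 satisfied
Unsatisfied: (1,4), (1,5), (2,2), (2,3), (2,5), (3,2), (3,3), (3,4), (3,5), (4,3), (4,4), (4,5), (5,3) — 13 in total.

13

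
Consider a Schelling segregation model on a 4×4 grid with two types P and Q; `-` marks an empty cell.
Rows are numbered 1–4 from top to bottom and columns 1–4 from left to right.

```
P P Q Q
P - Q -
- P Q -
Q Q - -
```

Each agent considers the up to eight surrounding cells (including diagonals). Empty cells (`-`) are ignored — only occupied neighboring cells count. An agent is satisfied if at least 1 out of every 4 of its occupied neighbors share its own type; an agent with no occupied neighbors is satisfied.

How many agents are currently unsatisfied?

1

(1,1)P 2/2 satisfied
(1,2)P 2/4 satisfied
(1,3)Q 2/3 satisfied
(1,4)Q 2/2 satisfied
(2,1)P 3/3 satisfied
(2,3)Q 3/5 satisfied
(3,2)P 1/5 not
(3,3)Q 2/3 satisfied
(4,1)Q 1/2 satisfied
(4,2)Q 2/3 satisfied
Unsatisfied: (3,2) — 1 in total.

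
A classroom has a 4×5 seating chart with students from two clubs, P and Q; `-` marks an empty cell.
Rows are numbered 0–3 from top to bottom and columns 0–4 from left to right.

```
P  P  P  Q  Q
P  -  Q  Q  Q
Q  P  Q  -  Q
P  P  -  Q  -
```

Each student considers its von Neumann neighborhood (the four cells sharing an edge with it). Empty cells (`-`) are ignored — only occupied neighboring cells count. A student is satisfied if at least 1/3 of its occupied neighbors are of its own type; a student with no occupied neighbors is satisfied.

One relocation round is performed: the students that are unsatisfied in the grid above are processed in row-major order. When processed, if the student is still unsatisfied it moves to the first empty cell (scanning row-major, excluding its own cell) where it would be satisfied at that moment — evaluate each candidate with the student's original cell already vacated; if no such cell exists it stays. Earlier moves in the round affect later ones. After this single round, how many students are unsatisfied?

0

Initially unsatisfied (in order): (2,0).
  (2,0) → (2,3).
Resulting grid:
P P P Q Q
P - Q Q Q
- P Q Q Q
P P - Q -
All satisfied now.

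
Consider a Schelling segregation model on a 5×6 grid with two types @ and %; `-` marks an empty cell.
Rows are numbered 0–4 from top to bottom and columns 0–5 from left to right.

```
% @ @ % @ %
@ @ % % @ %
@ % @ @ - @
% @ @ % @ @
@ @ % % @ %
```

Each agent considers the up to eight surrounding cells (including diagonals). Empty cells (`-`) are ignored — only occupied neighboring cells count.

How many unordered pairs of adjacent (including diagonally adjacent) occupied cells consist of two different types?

Scan each occupied cell's neighbors to the right and below (and the two forward diagonals) so each pair is counted once.
From row 0: 13 unlike of 21 pairs (running 13/21).
From row 1: 10 unlike of 18 pairs (running 23/39).
From row 2: 7 unlike of 16 pairs (running 30/55).
From row 3: 12 unlike of 21 pairs (running 42/76).
From row 4: 3 unlike of 5 pairs (running 45/81).
Total adjacent occupied pairs: 81; unlike-type pairs: 45.

45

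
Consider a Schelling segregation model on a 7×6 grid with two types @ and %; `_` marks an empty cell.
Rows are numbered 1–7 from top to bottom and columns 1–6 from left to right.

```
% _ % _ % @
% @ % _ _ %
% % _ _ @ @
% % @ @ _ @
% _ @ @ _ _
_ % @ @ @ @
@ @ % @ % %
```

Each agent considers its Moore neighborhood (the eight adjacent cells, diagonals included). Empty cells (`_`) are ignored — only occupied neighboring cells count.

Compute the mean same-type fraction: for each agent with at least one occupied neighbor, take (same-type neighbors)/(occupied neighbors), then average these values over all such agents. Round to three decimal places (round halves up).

0.586

Row 1: (1,1)% 1/2 · (1,3)% 1/2 · (1,5)% 1/2 · (1,6)@ 0/2
Row 2: (2,1)% 3/4 · (2,2)@ 0/6 · (2,3)% 2/3 · (2,6)% 1/4
Row 3: (3,1)% 4/5 · (3,2)% 5/7 · (3,5)@ 3/4 · (3,6)@ 2/3
Row 4: (4,1)% 4/4 · (4,2)% 4/6 · (4,3)@ 3/5 · (4,4)@ 4/4 · (4,6)@ 2/2
Row 5: (5,1)% 3/3 · (5,3)@ 5/7 · (5,4)@ 6/6
Row 6: (6,2)% 2/6 · (6,3)@ 5/7 · (6,4)@ 5/7 · (6,5)@ 4/6 · (6,6)@ 1/3
Row 7: (7,1)@ 1/2 · (7,2)@ 2/4 · (7,3)% 1/5 · (7,4)@ 3/5 · (7,5)% 1/5 · (7,6)% 1/3
Sum over 31 agents: 1/2 + 1/2 + 1/2 + 0/2 + 3/4 + 0/6 + 2/3 + 1/4 + 4/5 + 5/7 + 3/4 + 2/3 + 4/4 + 4/6 + 3/5 + 4/4 + 2/2 + 3/3 + 5/7 + 6/6 + 2/6 + 5/7 + 5/7 + 4/6 + 1/3 + 1/2 + 2/4 + 1/5 + 3/5 + 1/5 + 1/3 = 7633/420; mean = 7633/420 ÷ 31 = 7633/13020 = 0.586251… → 0.586.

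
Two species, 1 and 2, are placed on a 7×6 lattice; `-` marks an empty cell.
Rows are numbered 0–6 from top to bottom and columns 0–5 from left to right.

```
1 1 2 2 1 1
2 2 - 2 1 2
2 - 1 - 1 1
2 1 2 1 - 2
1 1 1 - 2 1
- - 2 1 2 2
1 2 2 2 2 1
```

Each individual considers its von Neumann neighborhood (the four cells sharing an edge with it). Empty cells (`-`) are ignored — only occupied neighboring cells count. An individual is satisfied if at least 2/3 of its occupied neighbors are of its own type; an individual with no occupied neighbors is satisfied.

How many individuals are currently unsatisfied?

Row 0: (0,0)1 1/2 ✗ · (0,1)1 1/3 ✗ · (0,2)2 1/2 ✗ · (0,3)2 2/3 ✓ · (0,4)1 2/3 ✓ · (0,5)1 1/2 ✗
Row 1: (1,0)2 2/3 ✓ · (1,1)2 1/2 ✗ · (1,3)2 1/2 ✗ · (1,4)1 2/4 ✗ · (1,5)2 0/3 ✗
Row 2: (2,0)2 2/2 ✓ · (2,2)1 0/1 ✗ · (2,4)1 2/2 ✓ · (2,5)1 1/3 ✗
Row 3: (3,0)2 1/3 ✗ · (3,1)1 1/3 ✗ · (3,2)2 0/4 ✗ · (3,3)1 0/1 ✗ · (3,5)2 0/2 ✗
Row 4: (4,0)1 1/2 ✗ · (4,1)1 3/3 ✓ · (4,2)1 1/3 ✗ · (4,4)2 1/2 ✗ · (4,5)1 0/3 ✗
Row 5: (5,2)2 1/3 ✗ · (5,3)1 0/3 ✗ · (5,4)2 3/4 ✓ · (5,5)2 1/3 ✗
Row 6: (6,0)1 0/1 ✗ · (6,1)2 1/2 ✗ · (6,2)2 3/3 ✓ · (6,3)2 2/3 ✓ · (6,4)2 2/3 ✓ · (6,5)1 0/2 ✗
Unsatisfied: (0,0), (0,1), (0,2), (0,5), (1,1), (1,3), (1,4), (1,5), (2,2), (2,5), (3,0), (3,1), (3,2), (3,3), (3,5), (4,0), (4,2), (4,4), (4,5), (5,2), (5,3), (5,5), (6,0), (6,1), (6,5) — 25 in total.

25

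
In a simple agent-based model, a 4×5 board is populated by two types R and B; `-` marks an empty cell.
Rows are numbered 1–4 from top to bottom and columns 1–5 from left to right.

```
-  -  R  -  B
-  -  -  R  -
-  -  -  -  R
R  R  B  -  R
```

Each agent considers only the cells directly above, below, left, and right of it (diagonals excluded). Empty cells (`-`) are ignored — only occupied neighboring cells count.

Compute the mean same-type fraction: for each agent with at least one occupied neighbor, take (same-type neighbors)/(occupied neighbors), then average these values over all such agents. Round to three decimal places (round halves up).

0.700

Row 1: (1,3)R — no occupied neighbors · (1,5)B — no occupied neighbors
Row 2: (2,4)R — no occupied neighbors
Row 3: (3,5)R 1/1
Row 4: (4,1)R 1/1 · (4,2)R 1/2 · (4,3)B 0/1 · (4,5)R 1/1
Sum over 5 agents: 1/1 + 1/1 + 1/2 + 0/1 + 1/1 = 7/2; mean = 7/2 ÷ 5 = 7/10 = 0.7 → 0.700.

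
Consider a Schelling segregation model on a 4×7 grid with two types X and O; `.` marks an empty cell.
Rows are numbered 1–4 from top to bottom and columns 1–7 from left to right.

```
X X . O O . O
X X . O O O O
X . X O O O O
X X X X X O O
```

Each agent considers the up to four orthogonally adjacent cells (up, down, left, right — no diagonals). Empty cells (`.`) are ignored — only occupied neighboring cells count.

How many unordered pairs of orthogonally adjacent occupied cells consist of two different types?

Scan each occupied cell's neighbors to the right and below so each pair is counted once.
From row 1: 0 unlike of 7 pairs (running 0/7).
From row 2: 0 unlike of 9 pairs (running 0/16).
From row 3: 3 unlike of 10 pairs (running 3/26).
From row 4: 1 unlike of 6 pairs (running 4/32).
Total adjacent occupied pairs: 32; unlike-type pairs: 4.

4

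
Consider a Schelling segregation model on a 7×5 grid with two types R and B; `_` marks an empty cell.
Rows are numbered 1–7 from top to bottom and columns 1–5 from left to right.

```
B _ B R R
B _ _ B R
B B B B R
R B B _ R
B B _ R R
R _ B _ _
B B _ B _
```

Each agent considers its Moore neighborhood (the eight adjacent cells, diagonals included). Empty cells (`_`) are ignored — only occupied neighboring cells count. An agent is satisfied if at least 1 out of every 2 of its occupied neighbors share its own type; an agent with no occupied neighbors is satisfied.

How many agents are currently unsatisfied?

(1,1)B 1/1 ok
(1,3)B 1/2 ok
(1,4)R 2/4 ok
(1,5)R 2/3 ok
(2,1)B 3/3 ok
(2,4)B 3/7 unhappy
(2,5)R 3/5 ok
(3,1)B 3/4 ok
(3,2)B 5/6 ok
(3,3)B 5/5 ok
(3,4)B 3/6 ok
(3,5)R 2/4 ok
(4,1)R 0/5 unhappy
(4,2)B 6/7 ok
(4,3)B 5/6 ok
(4,5)R 3/4 ok
(5,1)B 2/4 ok
(5,2)B 4/6 ok
(5,4)R 2/4 ok
(5,5)R 2/2 ok
(6,1)R 0/4 unhappy
(6,3)B 3/4 ok
(7,1)B 1/2 ok
(7,2)B 2/3 ok
(7,4)B 1/1 ok
Unsatisfied: (2,4), (4,1), (6,1) — 3 in total.

3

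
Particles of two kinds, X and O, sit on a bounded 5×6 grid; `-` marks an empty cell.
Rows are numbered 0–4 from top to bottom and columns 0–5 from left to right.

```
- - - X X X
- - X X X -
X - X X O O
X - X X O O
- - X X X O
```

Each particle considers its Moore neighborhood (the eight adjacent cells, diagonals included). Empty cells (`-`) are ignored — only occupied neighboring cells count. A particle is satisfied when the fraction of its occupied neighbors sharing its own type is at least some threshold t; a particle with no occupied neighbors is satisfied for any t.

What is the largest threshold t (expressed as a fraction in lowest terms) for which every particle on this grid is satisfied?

Row 0: (0,3)X 4/4 · (0,4)X 4/4 · (0,5)X 2/2
Row 1: (1,2)X 4/4 · (1,3)X 6/7 · (1,4)X 5/7
Row 2: (2,0)X 1/1 · (2,2)X 5/5 · (2,3)X 6/8 · (2,4)O 3/7 · (2,5)O 3/4
Row 3: (3,0)X 1/1 · (3,2)X 5/5 · (3,3)X 6/8 · (3,4)O 4/8 · (3,5)O 4/5
Row 4: (4,2)X 3/3 · (4,3)X 4/5 · (4,4)X 2/5 · (4,5)O 2/3
The smallest same-type fraction is 2/5 at (4,4), which reduces to 2/5. Any threshold above that leaves this particle unsatisfied.

2/5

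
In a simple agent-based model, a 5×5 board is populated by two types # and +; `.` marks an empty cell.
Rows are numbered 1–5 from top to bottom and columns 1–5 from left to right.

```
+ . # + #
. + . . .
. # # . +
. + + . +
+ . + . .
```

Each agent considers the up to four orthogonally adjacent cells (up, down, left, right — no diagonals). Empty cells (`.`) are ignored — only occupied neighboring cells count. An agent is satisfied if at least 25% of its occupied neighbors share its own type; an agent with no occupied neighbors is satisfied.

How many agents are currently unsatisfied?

4

(1,1)+ 0/0 satisfied
(1,3)# 0/1 not
(1,4)+ 0/2 not
(1,5)# 0/1 not
(2,2)+ 0/1 not
(3,2)# 1/3 satisfied
(3,3)# 1/2 satisfied
(3,5)+ 1/1 satisfied
(4,2)+ 1/2 satisfied
(4,3)+ 2/3 satisfied
(4,5)+ 1/1 satisfied
(5,1)+ 0/0 satisfied
(5,3)+ 1/1 satisfied
Unsatisfied: (1,3), (1,4), (1,5), (2,2) — 4 in total.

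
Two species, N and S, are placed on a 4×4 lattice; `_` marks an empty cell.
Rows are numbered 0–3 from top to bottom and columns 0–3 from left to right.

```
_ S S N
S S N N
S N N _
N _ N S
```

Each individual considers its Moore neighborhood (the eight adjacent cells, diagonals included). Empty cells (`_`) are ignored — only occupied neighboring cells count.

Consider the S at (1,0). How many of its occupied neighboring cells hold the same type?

Occupied neighbors of (1,0): (0,1)=S, (1,1)=S, (2,0)=S, (2,1)=N.
Same type (S): 3 of 4.

3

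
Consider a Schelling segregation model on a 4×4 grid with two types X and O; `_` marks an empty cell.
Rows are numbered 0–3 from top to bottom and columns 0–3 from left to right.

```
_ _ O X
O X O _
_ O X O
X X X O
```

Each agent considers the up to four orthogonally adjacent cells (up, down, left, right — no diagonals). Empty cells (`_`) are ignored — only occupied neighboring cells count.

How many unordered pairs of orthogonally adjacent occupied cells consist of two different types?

9

Scan each occupied cell's neighbors to the right and below so each pair is counted once.
From row 0: 1 unlike of 2 pairs (running 1/2).
From row 1: 4 unlike of 4 pairs (running 5/6).
From row 2: 3 unlike of 5 pairs (running 8/11).
From row 3: 1 unlike of 3 pairs (running 9/14).
Total adjacent occupied pairs: 14; unlike-type pairs: 9.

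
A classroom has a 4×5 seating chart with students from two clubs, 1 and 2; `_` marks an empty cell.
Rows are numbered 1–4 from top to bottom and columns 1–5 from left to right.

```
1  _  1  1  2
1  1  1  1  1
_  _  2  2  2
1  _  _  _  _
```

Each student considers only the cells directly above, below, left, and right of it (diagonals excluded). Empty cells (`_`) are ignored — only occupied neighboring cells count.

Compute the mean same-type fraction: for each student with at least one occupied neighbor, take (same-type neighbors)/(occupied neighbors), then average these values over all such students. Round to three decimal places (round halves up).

Row 1: (1,1)1 1/1 · (1,3)1 2/2 · (1,4)1 2/3 · (1,5)2 0/2
Row 2: (2,1)1 2/2 · (2,2)1 2/2 · (2,3)1 3/4 · (2,4)1 3/4 · (2,5)1 1/3
Row 3: (3,3)2 1/2 · (3,4)2 2/3 · (3,5)2 1/2
Row 4: (4,1)1 — no occupied neighbors
Sum over 12 students: 1/1 + 2/2 + 2/3 + 0/2 + 2/2 + 2/2 + 3/4 + 3/4 + 1/3 + 1/2 + 2/3 + 1/2 = 49/6; mean = 49/6 ÷ 12 = 49/72 = 0.680555… → 0.681.

0.681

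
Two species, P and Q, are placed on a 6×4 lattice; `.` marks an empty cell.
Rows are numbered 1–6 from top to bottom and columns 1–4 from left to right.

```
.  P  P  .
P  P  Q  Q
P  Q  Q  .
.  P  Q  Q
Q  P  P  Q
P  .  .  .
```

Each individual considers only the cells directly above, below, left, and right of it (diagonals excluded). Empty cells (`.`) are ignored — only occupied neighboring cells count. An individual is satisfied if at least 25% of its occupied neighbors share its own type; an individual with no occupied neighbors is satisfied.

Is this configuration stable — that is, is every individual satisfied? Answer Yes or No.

(1,2)P 2/2 ✓
(1,3)P 1/2 ✓
(2,1)P 2/2 ✓
(2,2)P 2/4 ✓
(2,3)Q 2/4 ✓
(2,4)Q 1/1 ✓
(3,1)P 1/2 ✓
(3,2)Q 1/4 ✓
(3,3)Q 3/3 ✓
(4,2)P 1/3 ✓
(4,3)Q 2/4 ✓
(4,4)Q 2/2 ✓
(5,1)Q 0/2 ✗
(5,2)P 2/3 ✓
(5,3)P 1/3 ✓
(5,4)Q 1/2 ✓
(6,1)P 0/1 ✗
For instance (5,1) has only 0/2 same-type neighbors, below 1/4.

No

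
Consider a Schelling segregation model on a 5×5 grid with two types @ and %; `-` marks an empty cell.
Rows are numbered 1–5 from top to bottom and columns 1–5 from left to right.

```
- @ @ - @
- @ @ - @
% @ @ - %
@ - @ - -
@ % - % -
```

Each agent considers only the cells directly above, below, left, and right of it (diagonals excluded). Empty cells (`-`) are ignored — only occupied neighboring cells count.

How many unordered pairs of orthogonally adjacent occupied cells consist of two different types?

Scan each occupied cell's neighbors to the right and below so each pair is counted once.
From row 1: 0 unlike of 4 pairs (running 0/4).
From row 2: 1 unlike of 4 pairs (running 1/8).
From row 3: 2 unlike of 4 pairs (running 3/12).
From row 4: 0 unlike of 1 pairs (running 3/13).
From row 5: 1 unlike of 1 pairs (running 4/14).
Total adjacent occupied pairs: 14; unlike-type pairs: 4.

4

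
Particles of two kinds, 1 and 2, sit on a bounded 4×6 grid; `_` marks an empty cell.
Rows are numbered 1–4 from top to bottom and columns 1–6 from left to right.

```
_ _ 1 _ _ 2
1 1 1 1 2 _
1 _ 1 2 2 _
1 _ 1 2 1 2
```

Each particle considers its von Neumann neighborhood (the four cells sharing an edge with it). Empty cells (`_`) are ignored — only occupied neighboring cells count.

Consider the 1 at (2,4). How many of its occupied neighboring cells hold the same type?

1

Occupied neighbors of (2,4): (3,4)=2, (2,3)=1, (2,5)=2.
Same type (1): 1 of 3.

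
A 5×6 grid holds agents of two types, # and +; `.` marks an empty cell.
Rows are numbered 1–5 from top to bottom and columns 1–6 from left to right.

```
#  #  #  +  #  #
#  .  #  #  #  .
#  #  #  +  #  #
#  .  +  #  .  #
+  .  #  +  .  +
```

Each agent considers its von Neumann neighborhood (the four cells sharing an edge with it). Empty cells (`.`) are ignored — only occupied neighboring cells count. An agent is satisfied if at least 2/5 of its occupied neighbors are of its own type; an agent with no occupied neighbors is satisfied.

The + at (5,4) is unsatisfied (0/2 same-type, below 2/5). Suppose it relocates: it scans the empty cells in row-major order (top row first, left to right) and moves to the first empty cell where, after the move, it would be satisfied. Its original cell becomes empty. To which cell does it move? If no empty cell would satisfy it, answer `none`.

Vacating (5,4). Empty cells in order:
  (2,2): 0/4 same-type → still unsatisfied.
  (2,6): 0/3 same-type → still unsatisfied.
  (4,2): 1/3 same-type → still unsatisfied.
  (4,5): 0/3 same-type → still unsatisfied.
  (5,2): 1/2 same-type → satisfied — stop here.

(5,2)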